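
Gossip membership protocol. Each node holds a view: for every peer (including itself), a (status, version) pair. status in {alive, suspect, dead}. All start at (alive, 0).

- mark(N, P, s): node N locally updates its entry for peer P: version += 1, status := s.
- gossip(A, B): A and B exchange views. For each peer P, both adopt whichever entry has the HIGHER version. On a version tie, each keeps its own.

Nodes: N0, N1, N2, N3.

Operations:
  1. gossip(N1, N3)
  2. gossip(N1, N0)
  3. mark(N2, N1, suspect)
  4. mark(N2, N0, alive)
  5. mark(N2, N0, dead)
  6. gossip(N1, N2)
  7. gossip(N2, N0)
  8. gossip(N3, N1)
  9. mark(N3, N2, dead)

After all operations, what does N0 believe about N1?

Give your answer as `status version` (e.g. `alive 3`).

Op 1: gossip N1<->N3 -> N1.N0=(alive,v0) N1.N1=(alive,v0) N1.N2=(alive,v0) N1.N3=(alive,v0) | N3.N0=(alive,v0) N3.N1=(alive,v0) N3.N2=(alive,v0) N3.N3=(alive,v0)
Op 2: gossip N1<->N0 -> N1.N0=(alive,v0) N1.N1=(alive,v0) N1.N2=(alive,v0) N1.N3=(alive,v0) | N0.N0=(alive,v0) N0.N1=(alive,v0) N0.N2=(alive,v0) N0.N3=(alive,v0)
Op 3: N2 marks N1=suspect -> (suspect,v1)
Op 4: N2 marks N0=alive -> (alive,v1)
Op 5: N2 marks N0=dead -> (dead,v2)
Op 6: gossip N1<->N2 -> N1.N0=(dead,v2) N1.N1=(suspect,v1) N1.N2=(alive,v0) N1.N3=(alive,v0) | N2.N0=(dead,v2) N2.N1=(suspect,v1) N2.N2=(alive,v0) N2.N3=(alive,v0)
Op 7: gossip N2<->N0 -> N2.N0=(dead,v2) N2.N1=(suspect,v1) N2.N2=(alive,v0) N2.N3=(alive,v0) | N0.N0=(dead,v2) N0.N1=(suspect,v1) N0.N2=(alive,v0) N0.N3=(alive,v0)
Op 8: gossip N3<->N1 -> N3.N0=(dead,v2) N3.N1=(suspect,v1) N3.N2=(alive,v0) N3.N3=(alive,v0) | N1.N0=(dead,v2) N1.N1=(suspect,v1) N1.N2=(alive,v0) N1.N3=(alive,v0)
Op 9: N3 marks N2=dead -> (dead,v1)

Answer: suspect 1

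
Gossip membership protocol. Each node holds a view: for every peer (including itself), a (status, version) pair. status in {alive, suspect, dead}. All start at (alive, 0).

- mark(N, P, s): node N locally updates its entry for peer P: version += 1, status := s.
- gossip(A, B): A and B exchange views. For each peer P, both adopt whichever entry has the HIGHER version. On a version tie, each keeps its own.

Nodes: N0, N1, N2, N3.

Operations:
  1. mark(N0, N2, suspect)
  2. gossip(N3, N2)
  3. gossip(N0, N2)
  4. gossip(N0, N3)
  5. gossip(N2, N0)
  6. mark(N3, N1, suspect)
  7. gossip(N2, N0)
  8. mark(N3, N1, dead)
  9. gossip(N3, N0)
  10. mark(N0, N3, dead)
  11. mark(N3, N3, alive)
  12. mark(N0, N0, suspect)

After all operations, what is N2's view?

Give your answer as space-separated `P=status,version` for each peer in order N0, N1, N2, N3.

Op 1: N0 marks N2=suspect -> (suspect,v1)
Op 2: gossip N3<->N2 -> N3.N0=(alive,v0) N3.N1=(alive,v0) N3.N2=(alive,v0) N3.N3=(alive,v0) | N2.N0=(alive,v0) N2.N1=(alive,v0) N2.N2=(alive,v0) N2.N3=(alive,v0)
Op 3: gossip N0<->N2 -> N0.N0=(alive,v0) N0.N1=(alive,v0) N0.N2=(suspect,v1) N0.N3=(alive,v0) | N2.N0=(alive,v0) N2.N1=(alive,v0) N2.N2=(suspect,v1) N2.N3=(alive,v0)
Op 4: gossip N0<->N3 -> N0.N0=(alive,v0) N0.N1=(alive,v0) N0.N2=(suspect,v1) N0.N3=(alive,v0) | N3.N0=(alive,v0) N3.N1=(alive,v0) N3.N2=(suspect,v1) N3.N3=(alive,v0)
Op 5: gossip N2<->N0 -> N2.N0=(alive,v0) N2.N1=(alive,v0) N2.N2=(suspect,v1) N2.N3=(alive,v0) | N0.N0=(alive,v0) N0.N1=(alive,v0) N0.N2=(suspect,v1) N0.N3=(alive,v0)
Op 6: N3 marks N1=suspect -> (suspect,v1)
Op 7: gossip N2<->N0 -> N2.N0=(alive,v0) N2.N1=(alive,v0) N2.N2=(suspect,v1) N2.N3=(alive,v0) | N0.N0=(alive,v0) N0.N1=(alive,v0) N0.N2=(suspect,v1) N0.N3=(alive,v0)
Op 8: N3 marks N1=dead -> (dead,v2)
Op 9: gossip N3<->N0 -> N3.N0=(alive,v0) N3.N1=(dead,v2) N3.N2=(suspect,v1) N3.N3=(alive,v0) | N0.N0=(alive,v0) N0.N1=(dead,v2) N0.N2=(suspect,v1) N0.N3=(alive,v0)
Op 10: N0 marks N3=dead -> (dead,v1)
Op 11: N3 marks N3=alive -> (alive,v1)
Op 12: N0 marks N0=suspect -> (suspect,v1)

Answer: N0=alive,0 N1=alive,0 N2=suspect,1 N3=alive,0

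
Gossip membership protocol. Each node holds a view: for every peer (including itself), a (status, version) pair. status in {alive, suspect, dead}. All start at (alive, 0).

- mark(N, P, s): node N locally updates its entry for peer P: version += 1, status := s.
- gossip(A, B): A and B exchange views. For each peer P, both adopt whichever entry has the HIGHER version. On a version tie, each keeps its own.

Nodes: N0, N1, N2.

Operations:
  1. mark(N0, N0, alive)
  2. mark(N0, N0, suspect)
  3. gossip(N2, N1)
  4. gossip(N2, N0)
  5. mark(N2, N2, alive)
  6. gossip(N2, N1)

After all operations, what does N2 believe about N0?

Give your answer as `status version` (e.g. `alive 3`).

Op 1: N0 marks N0=alive -> (alive,v1)
Op 2: N0 marks N0=suspect -> (suspect,v2)
Op 3: gossip N2<->N1 -> N2.N0=(alive,v0) N2.N1=(alive,v0) N2.N2=(alive,v0) | N1.N0=(alive,v0) N1.N1=(alive,v0) N1.N2=(alive,v0)
Op 4: gossip N2<->N0 -> N2.N0=(suspect,v2) N2.N1=(alive,v0) N2.N2=(alive,v0) | N0.N0=(suspect,v2) N0.N1=(alive,v0) N0.N2=(alive,v0)
Op 5: N2 marks N2=alive -> (alive,v1)
Op 6: gossip N2<->N1 -> N2.N0=(suspect,v2) N2.N1=(alive,v0) N2.N2=(alive,v1) | N1.N0=(suspect,v2) N1.N1=(alive,v0) N1.N2=(alive,v1)

Answer: suspect 2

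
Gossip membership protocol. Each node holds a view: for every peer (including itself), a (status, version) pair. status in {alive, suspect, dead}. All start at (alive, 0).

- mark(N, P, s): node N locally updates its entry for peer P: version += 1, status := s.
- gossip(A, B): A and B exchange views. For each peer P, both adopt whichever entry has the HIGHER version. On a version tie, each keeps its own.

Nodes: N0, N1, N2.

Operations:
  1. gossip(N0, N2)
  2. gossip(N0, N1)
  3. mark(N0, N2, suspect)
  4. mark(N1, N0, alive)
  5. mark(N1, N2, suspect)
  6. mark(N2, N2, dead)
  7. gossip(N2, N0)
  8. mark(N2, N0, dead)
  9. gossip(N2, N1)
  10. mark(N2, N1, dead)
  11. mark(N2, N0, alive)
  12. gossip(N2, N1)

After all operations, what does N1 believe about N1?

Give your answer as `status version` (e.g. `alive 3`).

Answer: dead 1

Derivation:
Op 1: gossip N0<->N2 -> N0.N0=(alive,v0) N0.N1=(alive,v0) N0.N2=(alive,v0) | N2.N0=(alive,v0) N2.N1=(alive,v0) N2.N2=(alive,v0)
Op 2: gossip N0<->N1 -> N0.N0=(alive,v0) N0.N1=(alive,v0) N0.N2=(alive,v0) | N1.N0=(alive,v0) N1.N1=(alive,v0) N1.N2=(alive,v0)
Op 3: N0 marks N2=suspect -> (suspect,v1)
Op 4: N1 marks N0=alive -> (alive,v1)
Op 5: N1 marks N2=suspect -> (suspect,v1)
Op 6: N2 marks N2=dead -> (dead,v1)
Op 7: gossip N2<->N0 -> N2.N0=(alive,v0) N2.N1=(alive,v0) N2.N2=(dead,v1) | N0.N0=(alive,v0) N0.N1=(alive,v0) N0.N2=(suspect,v1)
Op 8: N2 marks N0=dead -> (dead,v1)
Op 9: gossip N2<->N1 -> N2.N0=(dead,v1) N2.N1=(alive,v0) N2.N2=(dead,v1) | N1.N0=(alive,v1) N1.N1=(alive,v0) N1.N2=(suspect,v1)
Op 10: N2 marks N1=dead -> (dead,v1)
Op 11: N2 marks N0=alive -> (alive,v2)
Op 12: gossip N2<->N1 -> N2.N0=(alive,v2) N2.N1=(dead,v1) N2.N2=(dead,v1) | N1.N0=(alive,v2) N1.N1=(dead,v1) N1.N2=(suspect,v1)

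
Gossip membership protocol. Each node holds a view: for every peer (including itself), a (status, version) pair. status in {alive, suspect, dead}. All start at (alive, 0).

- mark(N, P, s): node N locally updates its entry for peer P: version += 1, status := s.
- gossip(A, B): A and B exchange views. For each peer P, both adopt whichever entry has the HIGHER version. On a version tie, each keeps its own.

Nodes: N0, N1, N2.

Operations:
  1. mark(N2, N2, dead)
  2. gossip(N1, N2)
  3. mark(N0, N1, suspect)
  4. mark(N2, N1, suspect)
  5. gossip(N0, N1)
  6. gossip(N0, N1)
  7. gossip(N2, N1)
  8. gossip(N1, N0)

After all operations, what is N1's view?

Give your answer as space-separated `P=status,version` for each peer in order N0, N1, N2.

Op 1: N2 marks N2=dead -> (dead,v1)
Op 2: gossip N1<->N2 -> N1.N0=(alive,v0) N1.N1=(alive,v0) N1.N2=(dead,v1) | N2.N0=(alive,v0) N2.N1=(alive,v0) N2.N2=(dead,v1)
Op 3: N0 marks N1=suspect -> (suspect,v1)
Op 4: N2 marks N1=suspect -> (suspect,v1)
Op 5: gossip N0<->N1 -> N0.N0=(alive,v0) N0.N1=(suspect,v1) N0.N2=(dead,v1) | N1.N0=(alive,v0) N1.N1=(suspect,v1) N1.N2=(dead,v1)
Op 6: gossip N0<->N1 -> N0.N0=(alive,v0) N0.N1=(suspect,v1) N0.N2=(dead,v1) | N1.N0=(alive,v0) N1.N1=(suspect,v1) N1.N2=(dead,v1)
Op 7: gossip N2<->N1 -> N2.N0=(alive,v0) N2.N1=(suspect,v1) N2.N2=(dead,v1) | N1.N0=(alive,v0) N1.N1=(suspect,v1) N1.N2=(dead,v1)
Op 8: gossip N1<->N0 -> N1.N0=(alive,v0) N1.N1=(suspect,v1) N1.N2=(dead,v1) | N0.N0=(alive,v0) N0.N1=(suspect,v1) N0.N2=(dead,v1)

Answer: N0=alive,0 N1=suspect,1 N2=dead,1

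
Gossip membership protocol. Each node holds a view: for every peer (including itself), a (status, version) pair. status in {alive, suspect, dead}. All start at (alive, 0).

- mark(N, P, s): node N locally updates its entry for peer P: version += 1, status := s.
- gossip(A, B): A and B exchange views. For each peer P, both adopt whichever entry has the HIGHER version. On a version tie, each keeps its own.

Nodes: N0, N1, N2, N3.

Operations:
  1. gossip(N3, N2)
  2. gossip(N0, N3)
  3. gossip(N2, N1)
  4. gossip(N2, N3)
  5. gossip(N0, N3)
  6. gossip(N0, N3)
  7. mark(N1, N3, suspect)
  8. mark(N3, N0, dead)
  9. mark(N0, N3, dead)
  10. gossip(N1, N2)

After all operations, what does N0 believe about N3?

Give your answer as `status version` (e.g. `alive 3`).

Op 1: gossip N3<->N2 -> N3.N0=(alive,v0) N3.N1=(alive,v0) N3.N2=(alive,v0) N3.N3=(alive,v0) | N2.N0=(alive,v0) N2.N1=(alive,v0) N2.N2=(alive,v0) N2.N3=(alive,v0)
Op 2: gossip N0<->N3 -> N0.N0=(alive,v0) N0.N1=(alive,v0) N0.N2=(alive,v0) N0.N3=(alive,v0) | N3.N0=(alive,v0) N3.N1=(alive,v0) N3.N2=(alive,v0) N3.N3=(alive,v0)
Op 3: gossip N2<->N1 -> N2.N0=(alive,v0) N2.N1=(alive,v0) N2.N2=(alive,v0) N2.N3=(alive,v0) | N1.N0=(alive,v0) N1.N1=(alive,v0) N1.N2=(alive,v0) N1.N3=(alive,v0)
Op 4: gossip N2<->N3 -> N2.N0=(alive,v0) N2.N1=(alive,v0) N2.N2=(alive,v0) N2.N3=(alive,v0) | N3.N0=(alive,v0) N3.N1=(alive,v0) N3.N2=(alive,v0) N3.N3=(alive,v0)
Op 5: gossip N0<->N3 -> N0.N0=(alive,v0) N0.N1=(alive,v0) N0.N2=(alive,v0) N0.N3=(alive,v0) | N3.N0=(alive,v0) N3.N1=(alive,v0) N3.N2=(alive,v0) N3.N3=(alive,v0)
Op 6: gossip N0<->N3 -> N0.N0=(alive,v0) N0.N1=(alive,v0) N0.N2=(alive,v0) N0.N3=(alive,v0) | N3.N0=(alive,v0) N3.N1=(alive,v0) N3.N2=(alive,v0) N3.N3=(alive,v0)
Op 7: N1 marks N3=suspect -> (suspect,v1)
Op 8: N3 marks N0=dead -> (dead,v1)
Op 9: N0 marks N3=dead -> (dead,v1)
Op 10: gossip N1<->N2 -> N1.N0=(alive,v0) N1.N1=(alive,v0) N1.N2=(alive,v0) N1.N3=(suspect,v1) | N2.N0=(alive,v0) N2.N1=(alive,v0) N2.N2=(alive,v0) N2.N3=(suspect,v1)

Answer: dead 1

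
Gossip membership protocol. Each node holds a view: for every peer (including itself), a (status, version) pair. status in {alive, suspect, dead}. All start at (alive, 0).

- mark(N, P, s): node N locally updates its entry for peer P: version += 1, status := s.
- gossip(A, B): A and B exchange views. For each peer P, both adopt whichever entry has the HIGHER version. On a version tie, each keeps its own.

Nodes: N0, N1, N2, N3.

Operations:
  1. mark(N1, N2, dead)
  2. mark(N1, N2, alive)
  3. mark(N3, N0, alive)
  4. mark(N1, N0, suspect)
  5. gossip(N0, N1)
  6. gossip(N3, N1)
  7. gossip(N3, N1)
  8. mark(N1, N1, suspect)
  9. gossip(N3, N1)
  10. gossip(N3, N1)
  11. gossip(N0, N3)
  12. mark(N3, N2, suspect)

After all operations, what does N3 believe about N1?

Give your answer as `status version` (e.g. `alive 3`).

Op 1: N1 marks N2=dead -> (dead,v1)
Op 2: N1 marks N2=alive -> (alive,v2)
Op 3: N3 marks N0=alive -> (alive,v1)
Op 4: N1 marks N0=suspect -> (suspect,v1)
Op 5: gossip N0<->N1 -> N0.N0=(suspect,v1) N0.N1=(alive,v0) N0.N2=(alive,v2) N0.N3=(alive,v0) | N1.N0=(suspect,v1) N1.N1=(alive,v0) N1.N2=(alive,v2) N1.N3=(alive,v0)
Op 6: gossip N3<->N1 -> N3.N0=(alive,v1) N3.N1=(alive,v0) N3.N2=(alive,v2) N3.N3=(alive,v0) | N1.N0=(suspect,v1) N1.N1=(alive,v0) N1.N2=(alive,v2) N1.N3=(alive,v0)
Op 7: gossip N3<->N1 -> N3.N0=(alive,v1) N3.N1=(alive,v0) N3.N2=(alive,v2) N3.N3=(alive,v0) | N1.N0=(suspect,v1) N1.N1=(alive,v0) N1.N2=(alive,v2) N1.N3=(alive,v0)
Op 8: N1 marks N1=suspect -> (suspect,v1)
Op 9: gossip N3<->N1 -> N3.N0=(alive,v1) N3.N1=(suspect,v1) N3.N2=(alive,v2) N3.N3=(alive,v0) | N1.N0=(suspect,v1) N1.N1=(suspect,v1) N1.N2=(alive,v2) N1.N3=(alive,v0)
Op 10: gossip N3<->N1 -> N3.N0=(alive,v1) N3.N1=(suspect,v1) N3.N2=(alive,v2) N3.N3=(alive,v0) | N1.N0=(suspect,v1) N1.N1=(suspect,v1) N1.N2=(alive,v2) N1.N3=(alive,v0)
Op 11: gossip N0<->N3 -> N0.N0=(suspect,v1) N0.N1=(suspect,v1) N0.N2=(alive,v2) N0.N3=(alive,v0) | N3.N0=(alive,v1) N3.N1=(suspect,v1) N3.N2=(alive,v2) N3.N3=(alive,v0)
Op 12: N3 marks N2=suspect -> (suspect,v3)

Answer: suspect 1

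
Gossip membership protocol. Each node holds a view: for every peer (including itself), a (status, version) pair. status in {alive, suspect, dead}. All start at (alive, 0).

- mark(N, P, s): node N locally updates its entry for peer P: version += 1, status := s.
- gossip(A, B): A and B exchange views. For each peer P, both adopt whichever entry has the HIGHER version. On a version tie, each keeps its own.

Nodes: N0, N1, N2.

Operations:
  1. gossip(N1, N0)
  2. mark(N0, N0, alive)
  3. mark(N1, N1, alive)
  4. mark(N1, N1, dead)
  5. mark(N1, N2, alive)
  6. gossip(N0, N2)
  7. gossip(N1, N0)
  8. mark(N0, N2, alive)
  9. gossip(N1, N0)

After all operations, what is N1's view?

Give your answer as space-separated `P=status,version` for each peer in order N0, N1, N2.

Op 1: gossip N1<->N0 -> N1.N0=(alive,v0) N1.N1=(alive,v0) N1.N2=(alive,v0) | N0.N0=(alive,v0) N0.N1=(alive,v0) N0.N2=(alive,v0)
Op 2: N0 marks N0=alive -> (alive,v1)
Op 3: N1 marks N1=alive -> (alive,v1)
Op 4: N1 marks N1=dead -> (dead,v2)
Op 5: N1 marks N2=alive -> (alive,v1)
Op 6: gossip N0<->N2 -> N0.N0=(alive,v1) N0.N1=(alive,v0) N0.N2=(alive,v0) | N2.N0=(alive,v1) N2.N1=(alive,v0) N2.N2=(alive,v0)
Op 7: gossip N1<->N0 -> N1.N0=(alive,v1) N1.N1=(dead,v2) N1.N2=(alive,v1) | N0.N0=(alive,v1) N0.N1=(dead,v2) N0.N2=(alive,v1)
Op 8: N0 marks N2=alive -> (alive,v2)
Op 9: gossip N1<->N0 -> N1.N0=(alive,v1) N1.N1=(dead,v2) N1.N2=(alive,v2) | N0.N0=(alive,v1) N0.N1=(dead,v2) N0.N2=(alive,v2)

Answer: N0=alive,1 N1=dead,2 N2=alive,2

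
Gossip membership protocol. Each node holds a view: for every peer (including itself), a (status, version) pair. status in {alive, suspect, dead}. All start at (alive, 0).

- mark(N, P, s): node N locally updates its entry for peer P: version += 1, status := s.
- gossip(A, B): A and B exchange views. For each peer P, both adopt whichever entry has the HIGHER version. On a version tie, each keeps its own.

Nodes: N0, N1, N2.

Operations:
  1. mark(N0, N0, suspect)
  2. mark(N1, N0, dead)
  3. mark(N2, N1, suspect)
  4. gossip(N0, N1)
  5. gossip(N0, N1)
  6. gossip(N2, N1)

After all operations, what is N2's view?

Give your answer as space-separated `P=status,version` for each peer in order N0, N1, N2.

Op 1: N0 marks N0=suspect -> (suspect,v1)
Op 2: N1 marks N0=dead -> (dead,v1)
Op 3: N2 marks N1=suspect -> (suspect,v1)
Op 4: gossip N0<->N1 -> N0.N0=(suspect,v1) N0.N1=(alive,v0) N0.N2=(alive,v0) | N1.N0=(dead,v1) N1.N1=(alive,v0) N1.N2=(alive,v0)
Op 5: gossip N0<->N1 -> N0.N0=(suspect,v1) N0.N1=(alive,v0) N0.N2=(alive,v0) | N1.N0=(dead,v1) N1.N1=(alive,v0) N1.N2=(alive,v0)
Op 6: gossip N2<->N1 -> N2.N0=(dead,v1) N2.N1=(suspect,v1) N2.N2=(alive,v0) | N1.N0=(dead,v1) N1.N1=(suspect,v1) N1.N2=(alive,v0)

Answer: N0=dead,1 N1=suspect,1 N2=alive,0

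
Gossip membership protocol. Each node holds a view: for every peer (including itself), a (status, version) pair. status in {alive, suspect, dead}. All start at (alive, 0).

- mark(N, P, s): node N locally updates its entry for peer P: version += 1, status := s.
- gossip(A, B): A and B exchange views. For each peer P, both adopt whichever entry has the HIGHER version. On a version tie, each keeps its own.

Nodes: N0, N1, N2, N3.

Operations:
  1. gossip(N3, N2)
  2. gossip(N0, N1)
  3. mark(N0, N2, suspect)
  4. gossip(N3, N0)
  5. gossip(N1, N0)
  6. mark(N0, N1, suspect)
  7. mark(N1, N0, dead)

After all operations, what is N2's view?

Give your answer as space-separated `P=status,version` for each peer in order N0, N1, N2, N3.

Answer: N0=alive,0 N1=alive,0 N2=alive,0 N3=alive,0

Derivation:
Op 1: gossip N3<->N2 -> N3.N0=(alive,v0) N3.N1=(alive,v0) N3.N2=(alive,v0) N3.N3=(alive,v0) | N2.N0=(alive,v0) N2.N1=(alive,v0) N2.N2=(alive,v0) N2.N3=(alive,v0)
Op 2: gossip N0<->N1 -> N0.N0=(alive,v0) N0.N1=(alive,v0) N0.N2=(alive,v0) N0.N3=(alive,v0) | N1.N0=(alive,v0) N1.N1=(alive,v0) N1.N2=(alive,v0) N1.N3=(alive,v0)
Op 3: N0 marks N2=suspect -> (suspect,v1)
Op 4: gossip N3<->N0 -> N3.N0=(alive,v0) N3.N1=(alive,v0) N3.N2=(suspect,v1) N3.N3=(alive,v0) | N0.N0=(alive,v0) N0.N1=(alive,v0) N0.N2=(suspect,v1) N0.N3=(alive,v0)
Op 5: gossip N1<->N0 -> N1.N0=(alive,v0) N1.N1=(alive,v0) N1.N2=(suspect,v1) N1.N3=(alive,v0) | N0.N0=(alive,v0) N0.N1=(alive,v0) N0.N2=(suspect,v1) N0.N3=(alive,v0)
Op 6: N0 marks N1=suspect -> (suspect,v1)
Op 7: N1 marks N0=dead -> (dead,v1)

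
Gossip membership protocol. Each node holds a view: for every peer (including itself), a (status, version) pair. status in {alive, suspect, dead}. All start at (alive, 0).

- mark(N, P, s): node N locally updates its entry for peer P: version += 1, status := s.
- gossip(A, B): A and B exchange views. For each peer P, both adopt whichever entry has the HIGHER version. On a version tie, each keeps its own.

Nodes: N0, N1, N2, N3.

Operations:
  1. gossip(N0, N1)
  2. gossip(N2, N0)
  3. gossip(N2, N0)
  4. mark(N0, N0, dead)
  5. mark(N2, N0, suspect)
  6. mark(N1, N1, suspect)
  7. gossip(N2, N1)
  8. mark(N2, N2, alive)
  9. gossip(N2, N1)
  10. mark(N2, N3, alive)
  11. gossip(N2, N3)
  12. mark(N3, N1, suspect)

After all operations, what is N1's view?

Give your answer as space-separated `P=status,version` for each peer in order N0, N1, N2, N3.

Answer: N0=suspect,1 N1=suspect,1 N2=alive,1 N3=alive,0

Derivation:
Op 1: gossip N0<->N1 -> N0.N0=(alive,v0) N0.N1=(alive,v0) N0.N2=(alive,v0) N0.N3=(alive,v0) | N1.N0=(alive,v0) N1.N1=(alive,v0) N1.N2=(alive,v0) N1.N3=(alive,v0)
Op 2: gossip N2<->N0 -> N2.N0=(alive,v0) N2.N1=(alive,v0) N2.N2=(alive,v0) N2.N3=(alive,v0) | N0.N0=(alive,v0) N0.N1=(alive,v0) N0.N2=(alive,v0) N0.N3=(alive,v0)
Op 3: gossip N2<->N0 -> N2.N0=(alive,v0) N2.N1=(alive,v0) N2.N2=(alive,v0) N2.N3=(alive,v0) | N0.N0=(alive,v0) N0.N1=(alive,v0) N0.N2=(alive,v0) N0.N3=(alive,v0)
Op 4: N0 marks N0=dead -> (dead,v1)
Op 5: N2 marks N0=suspect -> (suspect,v1)
Op 6: N1 marks N1=suspect -> (suspect,v1)
Op 7: gossip N2<->N1 -> N2.N0=(suspect,v1) N2.N1=(suspect,v1) N2.N2=(alive,v0) N2.N3=(alive,v0) | N1.N0=(suspect,v1) N1.N1=(suspect,v1) N1.N2=(alive,v0) N1.N3=(alive,v0)
Op 8: N2 marks N2=alive -> (alive,v1)
Op 9: gossip N2<->N1 -> N2.N0=(suspect,v1) N2.N1=(suspect,v1) N2.N2=(alive,v1) N2.N3=(alive,v0) | N1.N0=(suspect,v1) N1.N1=(suspect,v1) N1.N2=(alive,v1) N1.N3=(alive,v0)
Op 10: N2 marks N3=alive -> (alive,v1)
Op 11: gossip N2<->N3 -> N2.N0=(suspect,v1) N2.N1=(suspect,v1) N2.N2=(alive,v1) N2.N3=(alive,v1) | N3.N0=(suspect,v1) N3.N1=(suspect,v1) N3.N2=(alive,v1) N3.N3=(alive,v1)
Op 12: N3 marks N1=suspect -> (suspect,v2)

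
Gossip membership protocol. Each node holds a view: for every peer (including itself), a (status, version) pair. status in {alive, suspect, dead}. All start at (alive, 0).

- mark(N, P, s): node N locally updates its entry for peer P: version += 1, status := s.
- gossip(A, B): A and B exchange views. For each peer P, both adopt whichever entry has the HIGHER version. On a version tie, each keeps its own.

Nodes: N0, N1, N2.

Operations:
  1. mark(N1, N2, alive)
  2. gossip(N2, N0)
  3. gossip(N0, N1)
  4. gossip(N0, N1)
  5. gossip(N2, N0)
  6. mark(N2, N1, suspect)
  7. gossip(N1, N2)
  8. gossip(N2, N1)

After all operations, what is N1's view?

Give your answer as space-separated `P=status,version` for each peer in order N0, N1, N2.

Answer: N0=alive,0 N1=suspect,1 N2=alive,1

Derivation:
Op 1: N1 marks N2=alive -> (alive,v1)
Op 2: gossip N2<->N0 -> N2.N0=(alive,v0) N2.N1=(alive,v0) N2.N2=(alive,v0) | N0.N0=(alive,v0) N0.N1=(alive,v0) N0.N2=(alive,v0)
Op 3: gossip N0<->N1 -> N0.N0=(alive,v0) N0.N1=(alive,v0) N0.N2=(alive,v1) | N1.N0=(alive,v0) N1.N1=(alive,v0) N1.N2=(alive,v1)
Op 4: gossip N0<->N1 -> N0.N0=(alive,v0) N0.N1=(alive,v0) N0.N2=(alive,v1) | N1.N0=(alive,v0) N1.N1=(alive,v0) N1.N2=(alive,v1)
Op 5: gossip N2<->N0 -> N2.N0=(alive,v0) N2.N1=(alive,v0) N2.N2=(alive,v1) | N0.N0=(alive,v0) N0.N1=(alive,v0) N0.N2=(alive,v1)
Op 6: N2 marks N1=suspect -> (suspect,v1)
Op 7: gossip N1<->N2 -> N1.N0=(alive,v0) N1.N1=(suspect,v1) N1.N2=(alive,v1) | N2.N0=(alive,v0) N2.N1=(suspect,v1) N2.N2=(alive,v1)
Op 8: gossip N2<->N1 -> N2.N0=(alive,v0) N2.N1=(suspect,v1) N2.N2=(alive,v1) | N1.N0=(alive,v0) N1.N1=(suspect,v1) N1.N2=(alive,v1)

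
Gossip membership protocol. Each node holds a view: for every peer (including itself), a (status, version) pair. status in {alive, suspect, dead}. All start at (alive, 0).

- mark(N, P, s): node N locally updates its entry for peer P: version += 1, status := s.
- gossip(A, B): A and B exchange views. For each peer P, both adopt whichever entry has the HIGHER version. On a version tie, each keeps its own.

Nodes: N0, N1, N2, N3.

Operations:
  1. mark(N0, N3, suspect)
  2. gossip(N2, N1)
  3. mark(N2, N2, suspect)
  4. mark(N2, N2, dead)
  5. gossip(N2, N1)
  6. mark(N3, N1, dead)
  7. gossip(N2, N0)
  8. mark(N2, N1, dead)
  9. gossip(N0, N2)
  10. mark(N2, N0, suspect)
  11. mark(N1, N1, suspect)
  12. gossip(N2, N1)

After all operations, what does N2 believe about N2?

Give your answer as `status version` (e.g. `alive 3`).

Answer: dead 2

Derivation:
Op 1: N0 marks N3=suspect -> (suspect,v1)
Op 2: gossip N2<->N1 -> N2.N0=(alive,v0) N2.N1=(alive,v0) N2.N2=(alive,v0) N2.N3=(alive,v0) | N1.N0=(alive,v0) N1.N1=(alive,v0) N1.N2=(alive,v0) N1.N3=(alive,v0)
Op 3: N2 marks N2=suspect -> (suspect,v1)
Op 4: N2 marks N2=dead -> (dead,v2)
Op 5: gossip N2<->N1 -> N2.N0=(alive,v0) N2.N1=(alive,v0) N2.N2=(dead,v2) N2.N3=(alive,v0) | N1.N0=(alive,v0) N1.N1=(alive,v0) N1.N2=(dead,v2) N1.N3=(alive,v0)
Op 6: N3 marks N1=dead -> (dead,v1)
Op 7: gossip N2<->N0 -> N2.N0=(alive,v0) N2.N1=(alive,v0) N2.N2=(dead,v2) N2.N3=(suspect,v1) | N0.N0=(alive,v0) N0.N1=(alive,v0) N0.N2=(dead,v2) N0.N3=(suspect,v1)
Op 8: N2 marks N1=dead -> (dead,v1)
Op 9: gossip N0<->N2 -> N0.N0=(alive,v0) N0.N1=(dead,v1) N0.N2=(dead,v2) N0.N3=(suspect,v1) | N2.N0=(alive,v0) N2.N1=(dead,v1) N2.N2=(dead,v2) N2.N3=(suspect,v1)
Op 10: N2 marks N0=suspect -> (suspect,v1)
Op 11: N1 marks N1=suspect -> (suspect,v1)
Op 12: gossip N2<->N1 -> N2.N0=(suspect,v1) N2.N1=(dead,v1) N2.N2=(dead,v2) N2.N3=(suspect,v1) | N1.N0=(suspect,v1) N1.N1=(suspect,v1) N1.N2=(dead,v2) N1.N3=(suspect,v1)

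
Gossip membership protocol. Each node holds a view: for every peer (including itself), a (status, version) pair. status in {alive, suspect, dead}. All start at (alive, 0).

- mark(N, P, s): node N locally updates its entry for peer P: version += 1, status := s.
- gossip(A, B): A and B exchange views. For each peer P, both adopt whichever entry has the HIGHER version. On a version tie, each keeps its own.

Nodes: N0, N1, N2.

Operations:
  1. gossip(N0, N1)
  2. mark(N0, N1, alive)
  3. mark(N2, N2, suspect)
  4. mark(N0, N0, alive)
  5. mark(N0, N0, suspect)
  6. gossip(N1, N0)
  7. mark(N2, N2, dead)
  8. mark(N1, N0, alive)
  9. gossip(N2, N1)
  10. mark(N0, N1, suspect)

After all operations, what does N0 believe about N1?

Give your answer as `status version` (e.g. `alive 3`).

Answer: suspect 2

Derivation:
Op 1: gossip N0<->N1 -> N0.N0=(alive,v0) N0.N1=(alive,v0) N0.N2=(alive,v0) | N1.N0=(alive,v0) N1.N1=(alive,v0) N1.N2=(alive,v0)
Op 2: N0 marks N1=alive -> (alive,v1)
Op 3: N2 marks N2=suspect -> (suspect,v1)
Op 4: N0 marks N0=alive -> (alive,v1)
Op 5: N0 marks N0=suspect -> (suspect,v2)
Op 6: gossip N1<->N0 -> N1.N0=(suspect,v2) N1.N1=(alive,v1) N1.N2=(alive,v0) | N0.N0=(suspect,v2) N0.N1=(alive,v1) N0.N2=(alive,v0)
Op 7: N2 marks N2=dead -> (dead,v2)
Op 8: N1 marks N0=alive -> (alive,v3)
Op 9: gossip N2<->N1 -> N2.N0=(alive,v3) N2.N1=(alive,v1) N2.N2=(dead,v2) | N1.N0=(alive,v3) N1.N1=(alive,v1) N1.N2=(dead,v2)
Op 10: N0 marks N1=suspect -> (suspect,v2)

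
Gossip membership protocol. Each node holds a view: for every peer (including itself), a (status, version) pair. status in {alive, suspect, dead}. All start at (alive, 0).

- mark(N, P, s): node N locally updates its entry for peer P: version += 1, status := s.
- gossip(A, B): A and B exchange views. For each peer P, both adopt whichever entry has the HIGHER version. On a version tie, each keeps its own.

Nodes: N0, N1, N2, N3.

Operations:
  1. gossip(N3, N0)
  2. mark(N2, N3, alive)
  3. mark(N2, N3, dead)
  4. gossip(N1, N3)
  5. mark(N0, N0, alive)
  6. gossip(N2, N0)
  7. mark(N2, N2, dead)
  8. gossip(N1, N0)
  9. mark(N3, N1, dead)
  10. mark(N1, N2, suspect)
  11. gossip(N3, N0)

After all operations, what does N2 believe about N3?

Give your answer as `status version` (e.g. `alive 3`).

Answer: dead 2

Derivation:
Op 1: gossip N3<->N0 -> N3.N0=(alive,v0) N3.N1=(alive,v0) N3.N2=(alive,v0) N3.N3=(alive,v0) | N0.N0=(alive,v0) N0.N1=(alive,v0) N0.N2=(alive,v0) N0.N3=(alive,v0)
Op 2: N2 marks N3=alive -> (alive,v1)
Op 3: N2 marks N3=dead -> (dead,v2)
Op 4: gossip N1<->N3 -> N1.N0=(alive,v0) N1.N1=(alive,v0) N1.N2=(alive,v0) N1.N3=(alive,v0) | N3.N0=(alive,v0) N3.N1=(alive,v0) N3.N2=(alive,v0) N3.N3=(alive,v0)
Op 5: N0 marks N0=alive -> (alive,v1)
Op 6: gossip N2<->N0 -> N2.N0=(alive,v1) N2.N1=(alive,v0) N2.N2=(alive,v0) N2.N3=(dead,v2) | N0.N0=(alive,v1) N0.N1=(alive,v0) N0.N2=(alive,v0) N0.N3=(dead,v2)
Op 7: N2 marks N2=dead -> (dead,v1)
Op 8: gossip N1<->N0 -> N1.N0=(alive,v1) N1.N1=(alive,v0) N1.N2=(alive,v0) N1.N3=(dead,v2) | N0.N0=(alive,v1) N0.N1=(alive,v0) N0.N2=(alive,v0) N0.N3=(dead,v2)
Op 9: N3 marks N1=dead -> (dead,v1)
Op 10: N1 marks N2=suspect -> (suspect,v1)
Op 11: gossip N3<->N0 -> N3.N0=(alive,v1) N3.N1=(dead,v1) N3.N2=(alive,v0) N3.N3=(dead,v2) | N0.N0=(alive,v1) N0.N1=(dead,v1) N0.N2=(alive,v0) N0.N3=(dead,v2)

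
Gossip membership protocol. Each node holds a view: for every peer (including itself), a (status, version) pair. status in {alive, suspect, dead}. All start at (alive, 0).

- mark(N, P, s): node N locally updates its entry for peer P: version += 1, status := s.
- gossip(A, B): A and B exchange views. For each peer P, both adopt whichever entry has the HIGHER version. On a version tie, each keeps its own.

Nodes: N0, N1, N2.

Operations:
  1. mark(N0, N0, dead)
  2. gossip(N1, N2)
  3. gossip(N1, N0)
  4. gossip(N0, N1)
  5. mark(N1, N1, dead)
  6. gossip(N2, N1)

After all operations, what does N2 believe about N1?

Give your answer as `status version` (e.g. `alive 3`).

Answer: dead 1

Derivation:
Op 1: N0 marks N0=dead -> (dead,v1)
Op 2: gossip N1<->N2 -> N1.N0=(alive,v0) N1.N1=(alive,v0) N1.N2=(alive,v0) | N2.N0=(alive,v0) N2.N1=(alive,v0) N2.N2=(alive,v0)
Op 3: gossip N1<->N0 -> N1.N0=(dead,v1) N1.N1=(alive,v0) N1.N2=(alive,v0) | N0.N0=(dead,v1) N0.N1=(alive,v0) N0.N2=(alive,v0)
Op 4: gossip N0<->N1 -> N0.N0=(dead,v1) N0.N1=(alive,v0) N0.N2=(alive,v0) | N1.N0=(dead,v1) N1.N1=(alive,v0) N1.N2=(alive,v0)
Op 5: N1 marks N1=dead -> (dead,v1)
Op 6: gossip N2<->N1 -> N2.N0=(dead,v1) N2.N1=(dead,v1) N2.N2=(alive,v0) | N1.N0=(dead,v1) N1.N1=(dead,v1) N1.N2=(alive,v0)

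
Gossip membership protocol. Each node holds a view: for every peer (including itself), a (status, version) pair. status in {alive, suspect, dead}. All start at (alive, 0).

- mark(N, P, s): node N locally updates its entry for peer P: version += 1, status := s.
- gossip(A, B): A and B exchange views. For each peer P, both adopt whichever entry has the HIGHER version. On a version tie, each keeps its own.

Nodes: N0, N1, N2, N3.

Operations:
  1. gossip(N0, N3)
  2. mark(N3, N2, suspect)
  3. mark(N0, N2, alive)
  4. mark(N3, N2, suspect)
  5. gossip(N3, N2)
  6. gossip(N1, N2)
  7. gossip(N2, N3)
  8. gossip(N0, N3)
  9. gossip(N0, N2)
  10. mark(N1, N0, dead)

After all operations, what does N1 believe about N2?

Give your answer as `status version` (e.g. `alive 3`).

Answer: suspect 2

Derivation:
Op 1: gossip N0<->N3 -> N0.N0=(alive,v0) N0.N1=(alive,v0) N0.N2=(alive,v0) N0.N3=(alive,v0) | N3.N0=(alive,v0) N3.N1=(alive,v0) N3.N2=(alive,v0) N3.N3=(alive,v0)
Op 2: N3 marks N2=suspect -> (suspect,v1)
Op 3: N0 marks N2=alive -> (alive,v1)
Op 4: N3 marks N2=suspect -> (suspect,v2)
Op 5: gossip N3<->N2 -> N3.N0=(alive,v0) N3.N1=(alive,v0) N3.N2=(suspect,v2) N3.N3=(alive,v0) | N2.N0=(alive,v0) N2.N1=(alive,v0) N2.N2=(suspect,v2) N2.N3=(alive,v0)
Op 6: gossip N1<->N2 -> N1.N0=(alive,v0) N1.N1=(alive,v0) N1.N2=(suspect,v2) N1.N3=(alive,v0) | N2.N0=(alive,v0) N2.N1=(alive,v0) N2.N2=(suspect,v2) N2.N3=(alive,v0)
Op 7: gossip N2<->N3 -> N2.N0=(alive,v0) N2.N1=(alive,v0) N2.N2=(suspect,v2) N2.N3=(alive,v0) | N3.N0=(alive,v0) N3.N1=(alive,v0) N3.N2=(suspect,v2) N3.N3=(alive,v0)
Op 8: gossip N0<->N3 -> N0.N0=(alive,v0) N0.N1=(alive,v0) N0.N2=(suspect,v2) N0.N3=(alive,v0) | N3.N0=(alive,v0) N3.N1=(alive,v0) N3.N2=(suspect,v2) N3.N3=(alive,v0)
Op 9: gossip N0<->N2 -> N0.N0=(alive,v0) N0.N1=(alive,v0) N0.N2=(suspect,v2) N0.N3=(alive,v0) | N2.N0=(alive,v0) N2.N1=(alive,v0) N2.N2=(suspect,v2) N2.N3=(alive,v0)
Op 10: N1 marks N0=dead -> (dead,v1)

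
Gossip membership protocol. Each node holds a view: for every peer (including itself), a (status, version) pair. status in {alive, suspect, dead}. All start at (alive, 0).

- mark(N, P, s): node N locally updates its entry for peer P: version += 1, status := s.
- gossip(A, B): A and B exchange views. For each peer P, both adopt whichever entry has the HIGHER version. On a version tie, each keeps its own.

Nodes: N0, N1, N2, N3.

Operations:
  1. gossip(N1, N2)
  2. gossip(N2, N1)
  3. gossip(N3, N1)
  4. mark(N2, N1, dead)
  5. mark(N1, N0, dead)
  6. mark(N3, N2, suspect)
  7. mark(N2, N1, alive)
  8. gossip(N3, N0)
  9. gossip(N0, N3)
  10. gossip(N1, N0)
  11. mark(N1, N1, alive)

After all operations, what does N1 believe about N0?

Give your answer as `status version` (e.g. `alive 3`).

Answer: dead 1

Derivation:
Op 1: gossip N1<->N2 -> N1.N0=(alive,v0) N1.N1=(alive,v0) N1.N2=(alive,v0) N1.N3=(alive,v0) | N2.N0=(alive,v0) N2.N1=(alive,v0) N2.N2=(alive,v0) N2.N3=(alive,v0)
Op 2: gossip N2<->N1 -> N2.N0=(alive,v0) N2.N1=(alive,v0) N2.N2=(alive,v0) N2.N3=(alive,v0) | N1.N0=(alive,v0) N1.N1=(alive,v0) N1.N2=(alive,v0) N1.N3=(alive,v0)
Op 3: gossip N3<->N1 -> N3.N0=(alive,v0) N3.N1=(alive,v0) N3.N2=(alive,v0) N3.N3=(alive,v0) | N1.N0=(alive,v0) N1.N1=(alive,v0) N1.N2=(alive,v0) N1.N3=(alive,v0)
Op 4: N2 marks N1=dead -> (dead,v1)
Op 5: N1 marks N0=dead -> (dead,v1)
Op 6: N3 marks N2=suspect -> (suspect,v1)
Op 7: N2 marks N1=alive -> (alive,v2)
Op 8: gossip N3<->N0 -> N3.N0=(alive,v0) N3.N1=(alive,v0) N3.N2=(suspect,v1) N3.N3=(alive,v0) | N0.N0=(alive,v0) N0.N1=(alive,v0) N0.N2=(suspect,v1) N0.N3=(alive,v0)
Op 9: gossip N0<->N3 -> N0.N0=(alive,v0) N0.N1=(alive,v0) N0.N2=(suspect,v1) N0.N3=(alive,v0) | N3.N0=(alive,v0) N3.N1=(alive,v0) N3.N2=(suspect,v1) N3.N3=(alive,v0)
Op 10: gossip N1<->N0 -> N1.N0=(dead,v1) N1.N1=(alive,v0) N1.N2=(suspect,v1) N1.N3=(alive,v0) | N0.N0=(dead,v1) N0.N1=(alive,v0) N0.N2=(suspect,v1) N0.N3=(alive,v0)
Op 11: N1 marks N1=alive -> (alive,v1)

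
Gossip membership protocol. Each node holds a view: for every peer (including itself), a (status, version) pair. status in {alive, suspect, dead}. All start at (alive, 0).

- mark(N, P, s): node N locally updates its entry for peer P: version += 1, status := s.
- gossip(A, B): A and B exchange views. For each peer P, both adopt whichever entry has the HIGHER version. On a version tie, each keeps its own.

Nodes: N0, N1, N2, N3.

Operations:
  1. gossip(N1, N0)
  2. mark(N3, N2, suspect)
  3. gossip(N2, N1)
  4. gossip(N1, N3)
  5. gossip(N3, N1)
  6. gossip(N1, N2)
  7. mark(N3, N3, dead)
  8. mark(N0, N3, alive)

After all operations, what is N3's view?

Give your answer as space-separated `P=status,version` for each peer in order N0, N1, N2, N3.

Op 1: gossip N1<->N0 -> N1.N0=(alive,v0) N1.N1=(alive,v0) N1.N2=(alive,v0) N1.N3=(alive,v0) | N0.N0=(alive,v0) N0.N1=(alive,v0) N0.N2=(alive,v0) N0.N3=(alive,v0)
Op 2: N3 marks N2=suspect -> (suspect,v1)
Op 3: gossip N2<->N1 -> N2.N0=(alive,v0) N2.N1=(alive,v0) N2.N2=(alive,v0) N2.N3=(alive,v0) | N1.N0=(alive,v0) N1.N1=(alive,v0) N1.N2=(alive,v0) N1.N3=(alive,v0)
Op 4: gossip N1<->N3 -> N1.N0=(alive,v0) N1.N1=(alive,v0) N1.N2=(suspect,v1) N1.N3=(alive,v0) | N3.N0=(alive,v0) N3.N1=(alive,v0) N3.N2=(suspect,v1) N3.N3=(alive,v0)
Op 5: gossip N3<->N1 -> N3.N0=(alive,v0) N3.N1=(alive,v0) N3.N2=(suspect,v1) N3.N3=(alive,v0) | N1.N0=(alive,v0) N1.N1=(alive,v0) N1.N2=(suspect,v1) N1.N3=(alive,v0)
Op 6: gossip N1<->N2 -> N1.N0=(alive,v0) N1.N1=(alive,v0) N1.N2=(suspect,v1) N1.N3=(alive,v0) | N2.N0=(alive,v0) N2.N1=(alive,v0) N2.N2=(suspect,v1) N2.N3=(alive,v0)
Op 7: N3 marks N3=dead -> (dead,v1)
Op 8: N0 marks N3=alive -> (alive,v1)

Answer: N0=alive,0 N1=alive,0 N2=suspect,1 N3=dead,1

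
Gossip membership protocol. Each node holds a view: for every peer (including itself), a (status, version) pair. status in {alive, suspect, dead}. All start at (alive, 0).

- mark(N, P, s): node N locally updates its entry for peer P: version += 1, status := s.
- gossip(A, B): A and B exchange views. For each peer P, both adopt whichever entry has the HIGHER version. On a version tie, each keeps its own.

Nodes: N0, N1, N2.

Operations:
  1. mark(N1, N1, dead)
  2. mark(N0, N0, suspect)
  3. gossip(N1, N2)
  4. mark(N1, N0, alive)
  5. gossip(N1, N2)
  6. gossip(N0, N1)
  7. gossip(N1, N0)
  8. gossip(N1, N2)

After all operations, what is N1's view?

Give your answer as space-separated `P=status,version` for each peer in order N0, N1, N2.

Answer: N0=alive,1 N1=dead,1 N2=alive,0

Derivation:
Op 1: N1 marks N1=dead -> (dead,v1)
Op 2: N0 marks N0=suspect -> (suspect,v1)
Op 3: gossip N1<->N2 -> N1.N0=(alive,v0) N1.N1=(dead,v1) N1.N2=(alive,v0) | N2.N0=(alive,v0) N2.N1=(dead,v1) N2.N2=(alive,v0)
Op 4: N1 marks N0=alive -> (alive,v1)
Op 5: gossip N1<->N2 -> N1.N0=(alive,v1) N1.N1=(dead,v1) N1.N2=(alive,v0) | N2.N0=(alive,v1) N2.N1=(dead,v1) N2.N2=(alive,v0)
Op 6: gossip N0<->N1 -> N0.N0=(suspect,v1) N0.N1=(dead,v1) N0.N2=(alive,v0) | N1.N0=(alive,v1) N1.N1=(dead,v1) N1.N2=(alive,v0)
Op 7: gossip N1<->N0 -> N1.N0=(alive,v1) N1.N1=(dead,v1) N1.N2=(alive,v0) | N0.N0=(suspect,v1) N0.N1=(dead,v1) N0.N2=(alive,v0)
Op 8: gossip N1<->N2 -> N1.N0=(alive,v1) N1.N1=(dead,v1) N1.N2=(alive,v0) | N2.N0=(alive,v1) N2.N1=(dead,v1) N2.N2=(alive,v0)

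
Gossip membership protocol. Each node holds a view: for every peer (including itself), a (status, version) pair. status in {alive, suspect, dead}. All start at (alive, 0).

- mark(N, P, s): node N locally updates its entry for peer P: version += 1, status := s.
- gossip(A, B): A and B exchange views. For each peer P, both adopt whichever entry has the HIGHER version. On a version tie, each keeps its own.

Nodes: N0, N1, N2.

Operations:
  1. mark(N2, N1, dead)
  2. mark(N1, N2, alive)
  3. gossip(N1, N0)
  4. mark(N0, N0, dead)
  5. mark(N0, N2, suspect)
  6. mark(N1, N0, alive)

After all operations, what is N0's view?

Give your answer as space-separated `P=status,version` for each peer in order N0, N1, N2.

Answer: N0=dead,1 N1=alive,0 N2=suspect,2

Derivation:
Op 1: N2 marks N1=dead -> (dead,v1)
Op 2: N1 marks N2=alive -> (alive,v1)
Op 3: gossip N1<->N0 -> N1.N0=(alive,v0) N1.N1=(alive,v0) N1.N2=(alive,v1) | N0.N0=(alive,v0) N0.N1=(alive,v0) N0.N2=(alive,v1)
Op 4: N0 marks N0=dead -> (dead,v1)
Op 5: N0 marks N2=suspect -> (suspect,v2)
Op 6: N1 marks N0=alive -> (alive,v1)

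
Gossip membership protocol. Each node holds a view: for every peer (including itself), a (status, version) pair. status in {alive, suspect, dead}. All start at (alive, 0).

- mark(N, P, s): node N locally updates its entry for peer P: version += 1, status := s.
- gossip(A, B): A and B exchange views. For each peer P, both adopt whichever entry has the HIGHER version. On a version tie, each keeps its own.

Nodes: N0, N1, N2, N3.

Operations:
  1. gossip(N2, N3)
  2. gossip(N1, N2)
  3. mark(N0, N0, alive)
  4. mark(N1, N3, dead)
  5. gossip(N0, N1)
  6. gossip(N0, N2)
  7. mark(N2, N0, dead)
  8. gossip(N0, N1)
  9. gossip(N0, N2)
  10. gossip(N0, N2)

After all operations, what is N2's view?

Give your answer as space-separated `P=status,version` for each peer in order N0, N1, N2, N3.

Answer: N0=dead,2 N1=alive,0 N2=alive,0 N3=dead,1

Derivation:
Op 1: gossip N2<->N3 -> N2.N0=(alive,v0) N2.N1=(alive,v0) N2.N2=(alive,v0) N2.N3=(alive,v0) | N3.N0=(alive,v0) N3.N1=(alive,v0) N3.N2=(alive,v0) N3.N3=(alive,v0)
Op 2: gossip N1<->N2 -> N1.N0=(alive,v0) N1.N1=(alive,v0) N1.N2=(alive,v0) N1.N3=(alive,v0) | N2.N0=(alive,v0) N2.N1=(alive,v0) N2.N2=(alive,v0) N2.N3=(alive,v0)
Op 3: N0 marks N0=alive -> (alive,v1)
Op 4: N1 marks N3=dead -> (dead,v1)
Op 5: gossip N0<->N1 -> N0.N0=(alive,v1) N0.N1=(alive,v0) N0.N2=(alive,v0) N0.N3=(dead,v1) | N1.N0=(alive,v1) N1.N1=(alive,v0) N1.N2=(alive,v0) N1.N3=(dead,v1)
Op 6: gossip N0<->N2 -> N0.N0=(alive,v1) N0.N1=(alive,v0) N0.N2=(alive,v0) N0.N3=(dead,v1) | N2.N0=(alive,v1) N2.N1=(alive,v0) N2.N2=(alive,v0) N2.N3=(dead,v1)
Op 7: N2 marks N0=dead -> (dead,v2)
Op 8: gossip N0<->N1 -> N0.N0=(alive,v1) N0.N1=(alive,v0) N0.N2=(alive,v0) N0.N3=(dead,v1) | N1.N0=(alive,v1) N1.N1=(alive,v0) N1.N2=(alive,v0) N1.N3=(dead,v1)
Op 9: gossip N0<->N2 -> N0.N0=(dead,v2) N0.N1=(alive,v0) N0.N2=(alive,v0) N0.N3=(dead,v1) | N2.N0=(dead,v2) N2.N1=(alive,v0) N2.N2=(alive,v0) N2.N3=(dead,v1)
Op 10: gossip N0<->N2 -> N0.N0=(dead,v2) N0.N1=(alive,v0) N0.N2=(alive,v0) N0.N3=(dead,v1) | N2.N0=(dead,v2) N2.N1=(alive,v0) N2.N2=(alive,v0) N2.N3=(dead,v1)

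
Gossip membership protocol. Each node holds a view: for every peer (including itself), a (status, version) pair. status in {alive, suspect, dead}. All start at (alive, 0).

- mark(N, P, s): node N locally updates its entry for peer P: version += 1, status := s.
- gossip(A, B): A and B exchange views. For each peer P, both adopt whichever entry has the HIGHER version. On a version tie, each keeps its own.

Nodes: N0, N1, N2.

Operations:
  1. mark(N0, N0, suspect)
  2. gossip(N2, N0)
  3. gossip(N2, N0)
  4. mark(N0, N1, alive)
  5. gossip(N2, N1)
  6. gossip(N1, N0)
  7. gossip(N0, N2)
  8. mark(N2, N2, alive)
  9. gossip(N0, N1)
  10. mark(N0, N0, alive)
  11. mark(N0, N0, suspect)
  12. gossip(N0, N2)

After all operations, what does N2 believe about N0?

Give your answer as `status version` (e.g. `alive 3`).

Op 1: N0 marks N0=suspect -> (suspect,v1)
Op 2: gossip N2<->N0 -> N2.N0=(suspect,v1) N2.N1=(alive,v0) N2.N2=(alive,v0) | N0.N0=(suspect,v1) N0.N1=(alive,v0) N0.N2=(alive,v0)
Op 3: gossip N2<->N0 -> N2.N0=(suspect,v1) N2.N1=(alive,v0) N2.N2=(alive,v0) | N0.N0=(suspect,v1) N0.N1=(alive,v0) N0.N2=(alive,v0)
Op 4: N0 marks N1=alive -> (alive,v1)
Op 5: gossip N2<->N1 -> N2.N0=(suspect,v1) N2.N1=(alive,v0) N2.N2=(alive,v0) | N1.N0=(suspect,v1) N1.N1=(alive,v0) N1.N2=(alive,v0)
Op 6: gossip N1<->N0 -> N1.N0=(suspect,v1) N1.N1=(alive,v1) N1.N2=(alive,v0) | N0.N0=(suspect,v1) N0.N1=(alive,v1) N0.N2=(alive,v0)
Op 7: gossip N0<->N2 -> N0.N0=(suspect,v1) N0.N1=(alive,v1) N0.N2=(alive,v0) | N2.N0=(suspect,v1) N2.N1=(alive,v1) N2.N2=(alive,v0)
Op 8: N2 marks N2=alive -> (alive,v1)
Op 9: gossip N0<->N1 -> N0.N0=(suspect,v1) N0.N1=(alive,v1) N0.N2=(alive,v0) | N1.N0=(suspect,v1) N1.N1=(alive,v1) N1.N2=(alive,v0)
Op 10: N0 marks N0=alive -> (alive,v2)
Op 11: N0 marks N0=suspect -> (suspect,v3)
Op 12: gossip N0<->N2 -> N0.N0=(suspect,v3) N0.N1=(alive,v1) N0.N2=(alive,v1) | N2.N0=(suspect,v3) N2.N1=(alive,v1) N2.N2=(alive,v1)

Answer: suspect 3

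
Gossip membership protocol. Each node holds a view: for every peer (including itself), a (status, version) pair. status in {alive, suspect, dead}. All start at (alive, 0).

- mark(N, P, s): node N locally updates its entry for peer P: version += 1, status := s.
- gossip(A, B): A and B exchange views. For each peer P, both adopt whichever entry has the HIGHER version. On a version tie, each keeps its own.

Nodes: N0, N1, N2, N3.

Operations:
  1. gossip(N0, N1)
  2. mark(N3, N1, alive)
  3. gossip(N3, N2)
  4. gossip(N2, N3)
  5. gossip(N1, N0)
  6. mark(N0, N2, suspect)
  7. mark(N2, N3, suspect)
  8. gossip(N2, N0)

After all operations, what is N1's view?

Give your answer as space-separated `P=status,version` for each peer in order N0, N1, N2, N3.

Answer: N0=alive,0 N1=alive,0 N2=alive,0 N3=alive,0

Derivation:
Op 1: gossip N0<->N1 -> N0.N0=(alive,v0) N0.N1=(alive,v0) N0.N2=(alive,v0) N0.N3=(alive,v0) | N1.N0=(alive,v0) N1.N1=(alive,v0) N1.N2=(alive,v0) N1.N3=(alive,v0)
Op 2: N3 marks N1=alive -> (alive,v1)
Op 3: gossip N3<->N2 -> N3.N0=(alive,v0) N3.N1=(alive,v1) N3.N2=(alive,v0) N3.N3=(alive,v0) | N2.N0=(alive,v0) N2.N1=(alive,v1) N2.N2=(alive,v0) N2.N3=(alive,v0)
Op 4: gossip N2<->N3 -> N2.N0=(alive,v0) N2.N1=(alive,v1) N2.N2=(alive,v0) N2.N3=(alive,v0) | N3.N0=(alive,v0) N3.N1=(alive,v1) N3.N2=(alive,v0) N3.N3=(alive,v0)
Op 5: gossip N1<->N0 -> N1.N0=(alive,v0) N1.N1=(alive,v0) N1.N2=(alive,v0) N1.N3=(alive,v0) | N0.N0=(alive,v0) N0.N1=(alive,v0) N0.N2=(alive,v0) N0.N3=(alive,v0)
Op 6: N0 marks N2=suspect -> (suspect,v1)
Op 7: N2 marks N3=suspect -> (suspect,v1)
Op 8: gossip N2<->N0 -> N2.N0=(alive,v0) N2.N1=(alive,v1) N2.N2=(suspect,v1) N2.N3=(suspect,v1) | N0.N0=(alive,v0) N0.N1=(alive,v1) N0.N2=(suspect,v1) N0.N3=(suspect,v1)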